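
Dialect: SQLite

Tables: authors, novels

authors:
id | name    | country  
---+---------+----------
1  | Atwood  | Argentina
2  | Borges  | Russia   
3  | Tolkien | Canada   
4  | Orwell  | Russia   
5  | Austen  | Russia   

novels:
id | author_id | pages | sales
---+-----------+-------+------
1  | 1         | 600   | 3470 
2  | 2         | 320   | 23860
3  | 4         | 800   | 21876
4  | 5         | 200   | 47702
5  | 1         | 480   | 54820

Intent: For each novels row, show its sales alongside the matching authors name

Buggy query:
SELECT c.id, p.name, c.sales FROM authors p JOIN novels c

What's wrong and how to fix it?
Bug: Missing join condition: each novels row is matched to all authors rows instead of just its own

Fix: Add ON c.author_id = p.id to the JOIN

Corrected query:
SELECT c.id, p.name, c.sales FROM authors p JOIN novels c ON c.author_id = p.id

Result:
id | name   | sales
---+--------+------
1  | Atwood | 3470 
2  | Borges | 23860
3  | Orwell | 21876
4  | Austen | 47702
5  | Atwood | 54820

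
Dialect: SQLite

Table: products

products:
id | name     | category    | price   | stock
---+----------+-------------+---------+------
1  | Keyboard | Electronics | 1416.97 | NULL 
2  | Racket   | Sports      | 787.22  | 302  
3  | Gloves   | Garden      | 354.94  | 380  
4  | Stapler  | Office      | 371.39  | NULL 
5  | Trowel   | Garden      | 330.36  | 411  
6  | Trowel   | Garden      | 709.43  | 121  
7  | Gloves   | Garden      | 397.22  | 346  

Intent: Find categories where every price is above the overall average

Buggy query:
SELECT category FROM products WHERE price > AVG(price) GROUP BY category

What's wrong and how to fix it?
Bug: AVG() is an aggregate; it can't sit directly in WHERE

Fix: Compute the overall average in a scalar subquery and compare each group's MIN against it in HAVING

Corrected query:
SELECT category FROM products GROUP BY category HAVING MIN(price) > (SELECT AVG(price) FROM products)

Result:
category   
-----------
Electronics
Sports     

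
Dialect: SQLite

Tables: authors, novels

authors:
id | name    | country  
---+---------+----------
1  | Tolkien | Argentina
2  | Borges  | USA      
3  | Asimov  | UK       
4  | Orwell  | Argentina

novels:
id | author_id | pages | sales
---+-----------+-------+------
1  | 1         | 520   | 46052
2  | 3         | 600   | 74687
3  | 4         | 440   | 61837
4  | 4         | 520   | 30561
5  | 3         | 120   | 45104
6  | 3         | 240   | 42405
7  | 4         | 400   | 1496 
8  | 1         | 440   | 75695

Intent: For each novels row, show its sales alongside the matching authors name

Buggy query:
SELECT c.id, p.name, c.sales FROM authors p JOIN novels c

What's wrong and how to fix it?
Bug: JOIN with no ON clause produces a cartesian product; every novels row pairs with every authors row

Fix: Specify the join condition linking the foreign key to the parent id

Corrected query:
SELECT c.id, p.name, c.sales FROM authors p JOIN novels c ON c.author_id = p.id

Result:
id | name    | sales
---+---------+------
1  | Tolkien | 46052
2  | Asimov  | 74687
3  | Orwell  | 61837
4  | Orwell  | 30561
5  | Asimov  | 45104
6  | Asimov  | 42405
7  | Orwell  | 1496 
8  | Tolkien | 75695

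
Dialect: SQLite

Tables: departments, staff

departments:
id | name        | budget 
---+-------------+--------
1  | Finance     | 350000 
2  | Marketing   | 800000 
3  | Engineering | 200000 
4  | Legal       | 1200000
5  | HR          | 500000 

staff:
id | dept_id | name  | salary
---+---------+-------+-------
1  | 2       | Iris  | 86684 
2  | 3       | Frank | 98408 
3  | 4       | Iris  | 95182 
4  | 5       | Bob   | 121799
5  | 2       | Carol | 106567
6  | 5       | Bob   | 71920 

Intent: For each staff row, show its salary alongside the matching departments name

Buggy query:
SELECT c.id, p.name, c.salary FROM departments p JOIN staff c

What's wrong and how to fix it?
Bug: Missing join condition: each staff row is matched to all departments rows instead of just its own

Fix: Add ON c.dept_id = p.id to the JOIN

Corrected query:
SELECT c.id, p.name, c.salary FROM departments p JOIN staff c ON c.dept_id = p.id

Result:
id | name        | salary
---+-------------+-------
1  | Marketing   | 86684 
2  | Engineering | 98408 
3  | Legal       | 95182 
4  | HR          | 121799
5  | Marketing   | 106567
6  | HR          | 71920 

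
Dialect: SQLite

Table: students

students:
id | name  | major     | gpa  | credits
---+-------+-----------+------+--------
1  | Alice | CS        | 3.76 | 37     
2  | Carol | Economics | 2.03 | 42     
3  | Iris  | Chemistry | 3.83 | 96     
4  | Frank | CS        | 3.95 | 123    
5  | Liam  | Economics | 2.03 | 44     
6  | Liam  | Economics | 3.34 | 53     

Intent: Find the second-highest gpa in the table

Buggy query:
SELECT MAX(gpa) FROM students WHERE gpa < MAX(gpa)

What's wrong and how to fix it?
Bug: MAX(gpa) on the right of the comparison is an aggregate-in-WHERE error

Fix: Put the inner MAX in a scalar subquery

Corrected query:
SELECT MAX(gpa) FROM students WHERE gpa < (SELECT MAX(gpa) FROM students)

Result:
MAX(gpa)
--------
3.83    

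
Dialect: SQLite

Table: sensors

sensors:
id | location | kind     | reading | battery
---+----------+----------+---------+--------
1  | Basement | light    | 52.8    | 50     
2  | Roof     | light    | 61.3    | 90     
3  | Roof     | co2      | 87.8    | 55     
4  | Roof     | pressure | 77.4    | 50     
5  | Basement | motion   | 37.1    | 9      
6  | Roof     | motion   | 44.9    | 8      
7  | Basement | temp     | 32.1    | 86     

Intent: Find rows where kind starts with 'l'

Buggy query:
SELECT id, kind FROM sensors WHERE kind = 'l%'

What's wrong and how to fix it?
Bug: Wildcards only work with LIKE; '=' treats '%' as a literal character

Fix: Use LIKE for wildcard pattern matching

Corrected query:
SELECT id, kind FROM sensors WHERE kind LIKE 'l%'

Result:
id | kind 
---+------
1  | light
2  | light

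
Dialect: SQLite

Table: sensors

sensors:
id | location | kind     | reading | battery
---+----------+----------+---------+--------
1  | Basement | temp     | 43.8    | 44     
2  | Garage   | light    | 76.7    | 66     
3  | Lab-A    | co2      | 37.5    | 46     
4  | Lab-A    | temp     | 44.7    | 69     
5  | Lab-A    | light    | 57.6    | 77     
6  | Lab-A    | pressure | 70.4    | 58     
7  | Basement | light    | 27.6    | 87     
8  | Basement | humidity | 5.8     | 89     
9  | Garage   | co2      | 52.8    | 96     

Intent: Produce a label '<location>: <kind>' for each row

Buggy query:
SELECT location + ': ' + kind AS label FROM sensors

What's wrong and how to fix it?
Bug: '+' is numeric addition; on text columns SQLite converts them to 0 instead of concatenating

Fix: Use the || operator for string concatenation

Corrected query:
SELECT location || ': ' || kind AS label FROM sensors

Result:
label             
------------------
Basement: temp    
Garage: light     
Lab-A: co2        
Lab-A: temp       
Lab-A: light      
Lab-A: pressure   
Basement: light   
Basement: humidity
Garage: co2       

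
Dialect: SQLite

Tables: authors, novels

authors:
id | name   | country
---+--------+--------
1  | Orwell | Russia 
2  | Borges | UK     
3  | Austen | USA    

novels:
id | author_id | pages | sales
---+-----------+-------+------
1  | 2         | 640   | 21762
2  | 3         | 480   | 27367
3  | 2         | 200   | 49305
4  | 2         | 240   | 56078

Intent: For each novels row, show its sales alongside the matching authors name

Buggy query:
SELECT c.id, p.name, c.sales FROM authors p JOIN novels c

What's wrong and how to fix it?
Bug: Missing join condition: each novels row is matched to all authors rows instead of just its own

Fix: Add ON c.author_id = p.id to the JOIN

Corrected query:
SELECT c.id, p.name, c.sales FROM authors p JOIN novels c ON c.author_id = p.id

Result:
id | name   | sales
---+--------+------
1  | Borges | 21762
2  | Austen | 27367
3  | Borges | 49305
4  | Borges | 56078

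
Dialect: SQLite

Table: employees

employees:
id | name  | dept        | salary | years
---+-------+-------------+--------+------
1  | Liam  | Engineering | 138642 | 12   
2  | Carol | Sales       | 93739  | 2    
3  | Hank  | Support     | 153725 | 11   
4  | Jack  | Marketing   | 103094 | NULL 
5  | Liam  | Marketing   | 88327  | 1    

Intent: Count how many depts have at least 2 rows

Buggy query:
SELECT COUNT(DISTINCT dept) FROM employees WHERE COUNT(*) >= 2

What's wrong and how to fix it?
Bug: COUNT(*) cannot appear in WHERE; the per-group count doesn't exist yet

Fix: Use a subquery that GROUPs and filters with HAVING, then count its rows

Corrected query:
SELECT COUNT(*) FROM (SELECT dept FROM employees GROUP BY dept HAVING COUNT(*) >= 2)

Result:
COUNT(*)
--------
1       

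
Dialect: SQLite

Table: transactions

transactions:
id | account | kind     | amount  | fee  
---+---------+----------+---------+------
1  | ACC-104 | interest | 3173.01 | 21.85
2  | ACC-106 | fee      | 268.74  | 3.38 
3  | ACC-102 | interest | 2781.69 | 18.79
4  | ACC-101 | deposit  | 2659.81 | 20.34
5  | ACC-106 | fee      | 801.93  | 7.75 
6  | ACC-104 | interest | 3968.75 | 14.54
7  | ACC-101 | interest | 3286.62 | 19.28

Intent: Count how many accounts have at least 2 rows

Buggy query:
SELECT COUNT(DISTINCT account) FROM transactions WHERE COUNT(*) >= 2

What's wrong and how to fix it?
Bug: COUNT(*) cannot appear in WHERE; the per-group count doesn't exist yet

Fix: Use a subquery that GROUPs and filters with HAVING, then count its rows

Corrected query:
SELECT COUNT(*) FROM (SELECT account FROM transactions GROUP BY account HAVING COUNT(*) >= 2)

Result:
COUNT(*)
--------
3       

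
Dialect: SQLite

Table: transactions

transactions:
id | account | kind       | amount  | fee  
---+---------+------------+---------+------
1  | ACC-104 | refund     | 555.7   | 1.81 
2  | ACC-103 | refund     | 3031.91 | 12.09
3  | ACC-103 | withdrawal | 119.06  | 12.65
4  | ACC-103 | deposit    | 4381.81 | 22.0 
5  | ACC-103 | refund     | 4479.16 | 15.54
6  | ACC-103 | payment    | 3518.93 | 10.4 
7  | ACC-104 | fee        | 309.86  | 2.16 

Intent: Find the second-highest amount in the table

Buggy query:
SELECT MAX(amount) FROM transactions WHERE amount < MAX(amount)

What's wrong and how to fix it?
Bug: MAX(amount) on the right of the comparison is an aggregate-in-WHERE error

Fix: Put the inner MAX in a scalar subquery

Corrected query:
SELECT MAX(amount) FROM transactions WHERE amount < (SELECT MAX(amount) FROM transactions)

Result:
MAX(amount)
-----------
4381.81    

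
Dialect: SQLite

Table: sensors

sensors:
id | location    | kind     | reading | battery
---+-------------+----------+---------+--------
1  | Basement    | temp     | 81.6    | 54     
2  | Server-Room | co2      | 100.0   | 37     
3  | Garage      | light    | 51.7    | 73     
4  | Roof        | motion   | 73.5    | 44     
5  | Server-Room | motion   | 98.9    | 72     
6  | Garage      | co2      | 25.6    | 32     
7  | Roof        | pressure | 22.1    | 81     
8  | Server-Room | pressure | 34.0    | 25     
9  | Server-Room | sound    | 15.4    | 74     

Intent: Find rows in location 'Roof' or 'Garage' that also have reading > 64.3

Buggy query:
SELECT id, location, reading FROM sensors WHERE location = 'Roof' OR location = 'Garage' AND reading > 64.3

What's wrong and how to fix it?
Bug: Without parentheses, AND is evaluated before OR, so the reading filter only applies to the 'Garage' branch

Fix: Add parentheses around the OR so the AND applies to both alternatives

Corrected query:
SELECT id, location, reading FROM sensors WHERE (location = 'Roof' OR location = 'Garage') AND reading > 64.3

Result:
id | location | reading
---+----------+--------
4  | Roof     | 73.5   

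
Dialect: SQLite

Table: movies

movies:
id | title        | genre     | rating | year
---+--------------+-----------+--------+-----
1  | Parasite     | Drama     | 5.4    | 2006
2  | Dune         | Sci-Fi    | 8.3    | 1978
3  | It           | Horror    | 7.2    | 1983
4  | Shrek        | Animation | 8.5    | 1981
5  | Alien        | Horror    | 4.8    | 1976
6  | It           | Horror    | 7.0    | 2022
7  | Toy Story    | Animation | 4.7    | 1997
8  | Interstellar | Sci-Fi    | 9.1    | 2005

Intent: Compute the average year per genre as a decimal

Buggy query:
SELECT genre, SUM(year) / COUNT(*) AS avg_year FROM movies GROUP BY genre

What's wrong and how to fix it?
Bug: Both operands are integers, so '/' performs integer division and truncates

Fix: Multiply by 1.0 (or CAST to REAL) to force floating-point division

Corrected query:
SELECT genre, SUM(year) * 1.0 / COUNT(*) AS avg_year FROM movies GROUP BY genre

Result:
genre     | avg_year   
----------+------------
Animation | 1989       
Drama     | 2006       
Horror    | 1993.666667
Sci-Fi    | 1991.5     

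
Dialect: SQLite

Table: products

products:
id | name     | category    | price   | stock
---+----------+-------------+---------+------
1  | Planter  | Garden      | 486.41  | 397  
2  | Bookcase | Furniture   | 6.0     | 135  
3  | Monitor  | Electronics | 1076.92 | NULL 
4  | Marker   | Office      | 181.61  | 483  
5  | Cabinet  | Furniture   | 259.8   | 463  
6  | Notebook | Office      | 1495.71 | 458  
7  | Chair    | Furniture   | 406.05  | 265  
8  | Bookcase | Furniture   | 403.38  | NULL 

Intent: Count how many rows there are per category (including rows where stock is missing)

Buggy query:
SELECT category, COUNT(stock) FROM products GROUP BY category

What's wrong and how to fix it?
Bug: COUNT(column) counts non-NULL values only; rows with NULL stock aren't counted

Fix: Replace COUNT(stock) with COUNT(*)

Corrected query:
SELECT category, COUNT(*) FROM products GROUP BY category

Result:
category    | COUNT(*)
------------+---------
Electronics | 1       
Furniture   | 4       
Garden      | 1       
Office      | 2       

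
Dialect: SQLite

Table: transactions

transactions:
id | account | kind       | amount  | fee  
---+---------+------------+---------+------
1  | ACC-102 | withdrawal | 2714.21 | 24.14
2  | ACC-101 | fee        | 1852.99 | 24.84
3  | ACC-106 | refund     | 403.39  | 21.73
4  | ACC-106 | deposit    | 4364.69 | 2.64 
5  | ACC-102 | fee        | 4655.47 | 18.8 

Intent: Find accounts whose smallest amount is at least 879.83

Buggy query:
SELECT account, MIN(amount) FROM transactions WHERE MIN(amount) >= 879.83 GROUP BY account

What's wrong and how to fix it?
Bug: Aggregates like MIN are computed per group after WHERE runs

Fix: Replace WHERE with HAVING after the GROUP BY

Corrected query:
SELECT account, MIN(amount) FROM transactions GROUP BY account HAVING MIN(amount) >= 879.83

Result:
account | MIN(amount)
--------+------------
ACC-101 | 1852.99    
ACC-102 | 2714.21    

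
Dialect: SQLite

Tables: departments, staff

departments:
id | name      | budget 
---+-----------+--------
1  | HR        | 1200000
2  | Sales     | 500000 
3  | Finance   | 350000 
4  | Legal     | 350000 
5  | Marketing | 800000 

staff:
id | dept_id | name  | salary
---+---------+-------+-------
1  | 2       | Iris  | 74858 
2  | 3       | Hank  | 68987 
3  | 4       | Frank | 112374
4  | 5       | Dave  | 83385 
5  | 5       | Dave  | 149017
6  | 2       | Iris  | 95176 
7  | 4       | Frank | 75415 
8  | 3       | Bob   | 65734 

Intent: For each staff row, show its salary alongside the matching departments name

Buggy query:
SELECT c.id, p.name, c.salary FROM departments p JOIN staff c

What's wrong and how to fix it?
Bug: Missing join condition: each staff row is matched to all departments rows instead of just its own

Fix: Add ON c.dept_id = p.id to the JOIN

Corrected query:
SELECT c.id, p.name, c.salary FROM departments p JOIN staff c ON c.dept_id = p.id

Result:
id | name      | salary
---+-----------+-------
1  | Sales     | 74858 
2  | Finance   | 68987 
3  | Legal     | 112374
4  | Marketing | 83385 
5  | Marketing | 149017
6  | Sales     | 95176 
7  | Legal     | 75415 
8  | Finance   | 65734 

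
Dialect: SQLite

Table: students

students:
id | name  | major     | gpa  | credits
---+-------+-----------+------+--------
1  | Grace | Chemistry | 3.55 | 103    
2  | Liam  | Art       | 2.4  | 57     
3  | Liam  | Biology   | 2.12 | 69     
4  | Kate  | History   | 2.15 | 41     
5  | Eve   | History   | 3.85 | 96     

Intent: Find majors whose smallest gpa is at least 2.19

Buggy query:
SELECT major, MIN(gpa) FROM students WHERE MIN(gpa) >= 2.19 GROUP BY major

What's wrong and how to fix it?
Bug: Aggregates like MIN are computed per group after WHERE runs

Fix: Replace WHERE with HAVING after the GROUP BY

Corrected query:
SELECT major, MIN(gpa) FROM students GROUP BY major HAVING MIN(gpa) >= 2.19

Result:
major     | MIN(gpa)
----------+---------
Art       | 2.4     
Chemistry | 3.55    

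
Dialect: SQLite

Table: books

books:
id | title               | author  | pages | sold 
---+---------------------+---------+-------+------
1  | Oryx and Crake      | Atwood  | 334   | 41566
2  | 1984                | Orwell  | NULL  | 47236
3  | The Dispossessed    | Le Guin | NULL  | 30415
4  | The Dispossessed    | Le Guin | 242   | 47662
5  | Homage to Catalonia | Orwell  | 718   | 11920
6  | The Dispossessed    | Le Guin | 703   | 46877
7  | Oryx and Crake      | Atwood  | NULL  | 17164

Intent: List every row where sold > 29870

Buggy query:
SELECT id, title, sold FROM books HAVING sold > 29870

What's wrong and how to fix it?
Bug: HAVING filters the output of aggregation, but this query has no GROUP BY and no aggregate functions, so SQLite rejects it (HAVING clause on a non-aggregate query); the condition here is per row

Fix: Use WHERE for row-level filtering

Corrected query:
SELECT id, title, sold FROM books WHERE sold > 29870

Result:
id | title            | sold 
---+------------------+------
1  | Oryx and Crake   | 41566
2  | 1984             | 47236
3  | The Dispossessed | 30415
4  | The Dispossessed | 47662
6  | The Dispossessed | 46877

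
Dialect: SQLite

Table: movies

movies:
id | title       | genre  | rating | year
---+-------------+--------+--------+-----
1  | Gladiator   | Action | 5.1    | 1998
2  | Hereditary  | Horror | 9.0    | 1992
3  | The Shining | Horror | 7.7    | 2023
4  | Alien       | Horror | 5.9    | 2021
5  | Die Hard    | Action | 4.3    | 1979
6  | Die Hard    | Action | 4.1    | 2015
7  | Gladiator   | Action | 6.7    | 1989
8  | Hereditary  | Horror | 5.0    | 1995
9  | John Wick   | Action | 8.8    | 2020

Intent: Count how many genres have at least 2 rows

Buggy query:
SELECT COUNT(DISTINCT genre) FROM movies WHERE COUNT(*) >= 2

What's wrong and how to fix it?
Bug: COUNT(*) cannot appear in WHERE; the per-group count doesn't exist yet

Fix: Use a subquery that GROUPs and filters with HAVING, then count its rows

Corrected query:
SELECT COUNT(*) FROM (SELECT genre FROM movies GROUP BY genre HAVING COUNT(*) >= 2)

Result:
COUNT(*)
--------
2       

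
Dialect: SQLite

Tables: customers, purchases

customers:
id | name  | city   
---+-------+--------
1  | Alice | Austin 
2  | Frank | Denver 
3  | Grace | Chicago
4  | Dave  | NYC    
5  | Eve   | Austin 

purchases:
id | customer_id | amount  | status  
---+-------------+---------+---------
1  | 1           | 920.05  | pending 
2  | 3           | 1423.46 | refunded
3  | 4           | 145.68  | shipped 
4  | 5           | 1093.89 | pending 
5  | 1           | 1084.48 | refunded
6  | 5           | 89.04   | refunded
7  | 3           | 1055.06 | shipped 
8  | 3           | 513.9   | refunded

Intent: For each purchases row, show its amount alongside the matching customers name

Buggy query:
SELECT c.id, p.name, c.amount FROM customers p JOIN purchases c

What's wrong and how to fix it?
Bug: Missing join condition: each purchases row is matched to all customers rows instead of just its own

Fix: Add ON c.customer_id = p.id to the JOIN

Corrected query:
SELECT c.id, p.name, c.amount FROM customers p JOIN purchases c ON c.customer_id = p.id

Result:
id | name  | amount 
---+-------+--------
1  | Alice | 920.05 
2  | Grace | 1423.46
3  | Dave  | 145.68 
4  | Eve   | 1093.89
5  | Alice | 1084.48
6  | Eve   | 89.04  
7  | Grace | 1055.06
8  | Grace | 513.9  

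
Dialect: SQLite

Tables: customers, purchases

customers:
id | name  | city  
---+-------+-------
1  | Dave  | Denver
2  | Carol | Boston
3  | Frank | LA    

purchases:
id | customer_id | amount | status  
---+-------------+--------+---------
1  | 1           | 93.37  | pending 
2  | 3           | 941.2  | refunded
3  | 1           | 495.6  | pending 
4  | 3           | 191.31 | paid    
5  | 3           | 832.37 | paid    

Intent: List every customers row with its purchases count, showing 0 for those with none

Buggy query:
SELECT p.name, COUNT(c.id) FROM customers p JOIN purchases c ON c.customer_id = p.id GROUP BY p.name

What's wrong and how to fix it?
Bug: An inner join excludes parents with zero children

Fix: Use LEFT JOIN so parents without children still appear (COUNT(c.id) gives 0)

Corrected query:
SELECT p.name, COUNT(c.id) FROM customers p LEFT JOIN purchases c ON c.customer_id = p.id GROUP BY p.name

Result:
name  | COUNT(c.id)
------+------------
Carol | 0          
Dave  | 2          
Frank | 3          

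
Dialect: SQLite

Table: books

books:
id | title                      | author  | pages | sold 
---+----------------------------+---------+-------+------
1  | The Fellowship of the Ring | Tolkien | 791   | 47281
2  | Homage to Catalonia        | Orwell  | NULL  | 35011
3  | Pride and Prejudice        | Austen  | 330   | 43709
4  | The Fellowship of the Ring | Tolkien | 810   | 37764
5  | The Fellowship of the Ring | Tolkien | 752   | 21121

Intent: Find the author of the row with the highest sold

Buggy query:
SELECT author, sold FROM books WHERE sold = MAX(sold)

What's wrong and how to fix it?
Bug: MAX(sold) is an aggregate and cannot be used directly in WHERE

Fix: Wrap MAX in a scalar subquery so WHERE compares against a single value

Corrected query:
SELECT author, sold FROM books WHERE sold = (SELECT MAX(sold) FROM books)

Result:
author  | sold 
--------+------
Tolkien | 47281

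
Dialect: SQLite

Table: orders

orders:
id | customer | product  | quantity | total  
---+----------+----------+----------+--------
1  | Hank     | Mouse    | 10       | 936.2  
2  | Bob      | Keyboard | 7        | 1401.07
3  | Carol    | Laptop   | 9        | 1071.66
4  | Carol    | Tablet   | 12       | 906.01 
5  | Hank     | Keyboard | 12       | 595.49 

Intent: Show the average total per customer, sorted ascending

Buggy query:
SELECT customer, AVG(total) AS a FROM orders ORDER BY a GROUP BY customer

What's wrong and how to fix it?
Bug: ORDER BY appears before GROUP BY; SQL clause order requires GROUP BY first

Fix: Move ORDER BY to the end, after GROUP BY

Corrected query:
SELECT customer, AVG(total) AS a FROM orders GROUP BY customer ORDER BY a

Result:
customer | a      
---------+--------
Hank     | 765.845
Carol    | 988.835
Bob      | 1401.07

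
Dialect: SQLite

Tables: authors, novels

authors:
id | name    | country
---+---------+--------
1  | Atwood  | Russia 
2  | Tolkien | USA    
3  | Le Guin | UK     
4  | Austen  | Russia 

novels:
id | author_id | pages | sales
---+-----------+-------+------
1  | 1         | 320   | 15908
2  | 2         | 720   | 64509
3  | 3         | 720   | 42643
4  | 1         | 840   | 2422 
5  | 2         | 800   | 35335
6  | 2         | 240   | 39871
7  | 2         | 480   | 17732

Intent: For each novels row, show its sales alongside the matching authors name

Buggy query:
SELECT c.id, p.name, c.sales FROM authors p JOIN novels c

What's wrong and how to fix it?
Bug: Missing join condition: each novels row is matched to all authors rows instead of just its own

Fix: Add ON c.author_id = p.id to the JOIN

Corrected query:
SELECT c.id, p.name, c.sales FROM authors p JOIN novels c ON c.author_id = p.id

Result:
id | name    | sales
---+---------+------
1  | Atwood  | 15908
2  | Tolkien | 64509
3  | Le Guin | 42643
4  | Atwood  | 2422 
5  | Tolkien | 35335
6  | Tolkien | 39871
7  | Tolkien | 17732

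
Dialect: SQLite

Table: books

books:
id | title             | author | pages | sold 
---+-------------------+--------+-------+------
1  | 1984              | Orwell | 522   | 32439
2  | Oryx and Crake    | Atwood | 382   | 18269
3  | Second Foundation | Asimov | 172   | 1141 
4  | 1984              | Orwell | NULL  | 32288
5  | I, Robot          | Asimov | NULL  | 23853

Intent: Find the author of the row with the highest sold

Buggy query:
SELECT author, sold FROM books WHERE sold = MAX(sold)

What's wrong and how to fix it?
Bug: WHERE is evaluated per row; an aggregate over the whole table isn't defined there

Fix: Use a subquery: WHERE sold = (SELECT MAX(sold) FROM books)

Corrected query:
SELECT author, sold FROM books WHERE sold = (SELECT MAX(sold) FROM books)

Result:
author | sold 
-------+------
Orwell | 32439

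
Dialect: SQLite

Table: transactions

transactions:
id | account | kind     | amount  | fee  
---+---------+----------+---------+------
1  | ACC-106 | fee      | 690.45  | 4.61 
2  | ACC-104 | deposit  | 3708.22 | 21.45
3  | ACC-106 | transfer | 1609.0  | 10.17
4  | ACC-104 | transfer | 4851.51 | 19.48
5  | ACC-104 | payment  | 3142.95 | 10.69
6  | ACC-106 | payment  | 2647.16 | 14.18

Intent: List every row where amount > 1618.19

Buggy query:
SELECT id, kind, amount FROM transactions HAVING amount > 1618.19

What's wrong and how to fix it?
Bug: HAVING filters the output of aggregation, but this query has no GROUP BY and no aggregate functions, so SQLite rejects it (HAVING clause on a non-aggregate query); the condition here is per row

Fix: Use WHERE for row-level filtering

Corrected query:
SELECT id, kind, amount FROM transactions WHERE amount > 1618.19

Result:
id | kind     | amount 
---+----------+--------
2  | deposit  | 3708.22
4  | transfer | 4851.51
5  | payment  | 3142.95
6  | payment  | 2647.16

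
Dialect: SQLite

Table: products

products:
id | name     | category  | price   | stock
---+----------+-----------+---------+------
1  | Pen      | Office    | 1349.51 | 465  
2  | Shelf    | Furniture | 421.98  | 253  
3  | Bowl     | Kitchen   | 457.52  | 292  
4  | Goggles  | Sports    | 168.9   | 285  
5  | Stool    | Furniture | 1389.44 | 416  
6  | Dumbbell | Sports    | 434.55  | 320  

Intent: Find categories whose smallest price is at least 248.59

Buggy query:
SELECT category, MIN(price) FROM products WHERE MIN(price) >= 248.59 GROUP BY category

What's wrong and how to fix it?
Bug: MIN() in WHERE is a misuse of aggregate

Fix: Replace WHERE with HAVING after the GROUP BY

Corrected query:
SELECT category, MIN(price) FROM products GROUP BY category HAVING MIN(price) >= 248.59

Result:
category  | MIN(price)
----------+-----------
Furniture | 421.98    
Kitchen   | 457.52    
Office    | 1349.51   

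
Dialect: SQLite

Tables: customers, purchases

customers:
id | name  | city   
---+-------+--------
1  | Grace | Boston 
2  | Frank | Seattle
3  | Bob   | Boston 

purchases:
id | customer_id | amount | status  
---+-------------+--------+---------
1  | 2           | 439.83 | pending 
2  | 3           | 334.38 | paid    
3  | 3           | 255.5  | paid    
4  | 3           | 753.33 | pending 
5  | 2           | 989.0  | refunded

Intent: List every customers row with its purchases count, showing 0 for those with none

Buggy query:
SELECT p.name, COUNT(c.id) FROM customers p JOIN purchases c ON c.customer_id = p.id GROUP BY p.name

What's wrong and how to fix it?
Bug: INNER JOIN drops customers rows that have no matching purchases rows

Fix: Use LEFT JOIN so parents without children still appear (COUNT(c.id) gives 0)

Corrected query:
SELECT p.name, COUNT(c.id) FROM customers p LEFT JOIN purchases c ON c.customer_id = p.id GROUP BY p.name

Result:
name  | COUNT(c.id)
------+------------
Bob   | 3          
Frank | 2          
Grace | 0          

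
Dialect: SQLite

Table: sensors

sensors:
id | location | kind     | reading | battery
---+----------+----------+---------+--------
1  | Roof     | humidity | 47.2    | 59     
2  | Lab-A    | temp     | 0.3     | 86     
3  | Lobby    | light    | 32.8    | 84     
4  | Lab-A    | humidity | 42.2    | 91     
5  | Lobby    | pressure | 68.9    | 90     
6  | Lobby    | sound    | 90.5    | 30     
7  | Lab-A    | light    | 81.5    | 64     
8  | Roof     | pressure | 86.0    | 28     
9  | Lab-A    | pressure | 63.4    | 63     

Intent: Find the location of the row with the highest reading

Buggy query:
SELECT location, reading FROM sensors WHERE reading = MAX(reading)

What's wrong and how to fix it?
Bug: MAX(reading) is an aggregate and cannot be used directly in WHERE

Fix: Use a subquery: WHERE reading = (SELECT MAX(reading) FROM sensors)

Corrected query:
SELECT location, reading FROM sensors WHERE reading = (SELECT MAX(reading) FROM sensors)

Result:
location | reading
---------+--------
Lobby    | 90.5   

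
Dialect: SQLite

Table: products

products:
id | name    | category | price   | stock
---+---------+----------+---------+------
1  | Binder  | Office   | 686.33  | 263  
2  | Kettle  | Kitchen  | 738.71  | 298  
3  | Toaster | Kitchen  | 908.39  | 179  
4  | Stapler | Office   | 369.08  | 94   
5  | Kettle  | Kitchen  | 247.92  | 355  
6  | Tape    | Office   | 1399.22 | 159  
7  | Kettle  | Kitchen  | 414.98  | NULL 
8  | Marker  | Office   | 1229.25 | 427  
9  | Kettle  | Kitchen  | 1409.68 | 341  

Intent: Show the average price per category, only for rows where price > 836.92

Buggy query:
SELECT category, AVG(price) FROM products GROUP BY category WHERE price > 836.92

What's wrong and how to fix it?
Bug: WHERE cannot follow GROUP BY

Fix: Place WHERE between FROM and GROUP BY

Corrected query:
SELECT category, AVG(price) FROM products WHERE price > 836.92 GROUP BY category

Result:
category | AVG(price)
---------+-----------
Kitchen  | 1159.035  
Office   | 1314.235  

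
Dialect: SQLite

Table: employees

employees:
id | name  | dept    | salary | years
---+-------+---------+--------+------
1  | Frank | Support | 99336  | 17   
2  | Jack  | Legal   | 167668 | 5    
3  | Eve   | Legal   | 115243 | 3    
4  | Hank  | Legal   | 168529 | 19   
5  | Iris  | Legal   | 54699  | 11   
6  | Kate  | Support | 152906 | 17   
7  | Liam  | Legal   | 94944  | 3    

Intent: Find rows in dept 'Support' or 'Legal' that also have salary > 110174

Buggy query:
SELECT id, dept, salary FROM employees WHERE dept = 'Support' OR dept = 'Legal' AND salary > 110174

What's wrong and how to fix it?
Bug: Without parentheses, AND is evaluated before OR, so the salary filter only applies to the 'Legal' branch

Fix: Group the OR with parentheses (or use IN), then AND the threshold

Corrected query:
SELECT id, dept, salary FROM employees WHERE (dept = 'Support' OR dept = 'Legal') AND salary > 110174

Result:
id | dept    | salary
---+---------+-------
2  | Legal   | 167668
3  | Legal   | 115243
4  | Legal   | 168529
6  | Support | 152906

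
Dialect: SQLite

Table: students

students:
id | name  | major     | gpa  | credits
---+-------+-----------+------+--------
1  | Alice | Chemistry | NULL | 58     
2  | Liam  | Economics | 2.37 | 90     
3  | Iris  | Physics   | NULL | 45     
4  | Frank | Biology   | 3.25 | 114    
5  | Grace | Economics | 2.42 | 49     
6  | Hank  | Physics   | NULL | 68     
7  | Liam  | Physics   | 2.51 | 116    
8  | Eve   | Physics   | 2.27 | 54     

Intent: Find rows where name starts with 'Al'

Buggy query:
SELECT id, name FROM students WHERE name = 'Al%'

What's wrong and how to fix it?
Bug: Wildcards only work with LIKE; '=' treats '%' as a literal character

Fix: Replace '=' with LIKE so 'Al%' is treated as a pattern

Corrected query:
SELECT id, name FROM students WHERE name LIKE 'Al%'

Result:
id | name 
---+------
1  | Alice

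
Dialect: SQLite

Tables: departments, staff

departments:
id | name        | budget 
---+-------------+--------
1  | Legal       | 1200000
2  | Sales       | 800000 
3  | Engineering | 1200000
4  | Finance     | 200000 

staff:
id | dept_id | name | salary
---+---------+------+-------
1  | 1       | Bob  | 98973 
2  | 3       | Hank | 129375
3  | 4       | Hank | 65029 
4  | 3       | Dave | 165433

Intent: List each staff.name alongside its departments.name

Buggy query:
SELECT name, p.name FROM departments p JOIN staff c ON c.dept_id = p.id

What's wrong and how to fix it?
Bug: Both tables have a 'name' column; the unqualified reference is ambiguous

Fix: Qualify the column with its table alias (c.name)

Corrected query:
SELECT c.name, p.name FROM departments p JOIN staff c ON c.dept_id = p.id

Result:
name | name       
-----+------------
Bob  | Legal      
Hank | Engineering
Hank | Finance    
Dave | Engineering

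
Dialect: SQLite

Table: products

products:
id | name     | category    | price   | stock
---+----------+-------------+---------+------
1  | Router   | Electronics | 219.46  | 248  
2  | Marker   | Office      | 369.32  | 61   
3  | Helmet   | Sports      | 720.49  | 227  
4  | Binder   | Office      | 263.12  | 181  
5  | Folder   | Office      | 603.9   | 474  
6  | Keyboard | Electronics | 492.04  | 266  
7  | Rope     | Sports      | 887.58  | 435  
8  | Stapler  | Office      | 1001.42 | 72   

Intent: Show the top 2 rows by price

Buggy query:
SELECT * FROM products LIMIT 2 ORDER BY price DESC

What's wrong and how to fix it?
Bug: LIMIT must come after ORDER BY

Fix: Swap the clauses: ORDER BY first, then LIMIT

Corrected query:
SELECT * FROM products ORDER BY price DESC LIMIT 2

Result:
id | name    | category | price   | stock
---+---------+----------+---------+------
8  | Stapler | Office   | 1001.42 | 72   
7  | Rope    | Sports   | 887.58  | 435  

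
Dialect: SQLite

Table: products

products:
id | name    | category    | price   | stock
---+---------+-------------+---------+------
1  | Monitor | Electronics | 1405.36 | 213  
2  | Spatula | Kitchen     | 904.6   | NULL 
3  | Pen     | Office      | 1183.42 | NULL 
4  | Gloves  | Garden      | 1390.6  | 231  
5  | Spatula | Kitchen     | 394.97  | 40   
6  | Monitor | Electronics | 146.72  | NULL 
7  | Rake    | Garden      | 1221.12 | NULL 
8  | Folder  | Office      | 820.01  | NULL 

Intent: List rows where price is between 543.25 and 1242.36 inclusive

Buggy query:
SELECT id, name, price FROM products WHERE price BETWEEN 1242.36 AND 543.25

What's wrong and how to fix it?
Bug: The bounds are reversed; BETWEEN a AND b requires a <= b to match anything

Fix: Write BETWEEN 543.25 AND 1242.36

Corrected query:
SELECT id, name, price FROM products WHERE price BETWEEN 543.25 AND 1242.36

Result:
id | name    | price  
---+---------+--------
2  | Spatula | 904.6  
3  | Pen     | 1183.42
7  | Rake    | 1221.12
8  | Folder  | 820.01 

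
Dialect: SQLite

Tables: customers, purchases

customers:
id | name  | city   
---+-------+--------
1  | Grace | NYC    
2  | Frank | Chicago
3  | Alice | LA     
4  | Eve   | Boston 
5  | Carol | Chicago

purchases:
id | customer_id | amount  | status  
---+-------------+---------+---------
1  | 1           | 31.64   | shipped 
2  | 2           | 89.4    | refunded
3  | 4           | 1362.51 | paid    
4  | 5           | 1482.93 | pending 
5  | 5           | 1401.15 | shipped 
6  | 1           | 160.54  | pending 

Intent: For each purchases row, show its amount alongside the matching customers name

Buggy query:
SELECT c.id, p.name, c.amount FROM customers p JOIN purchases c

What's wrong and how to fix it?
Bug: JOIN with no ON clause produces a cartesian product; every purchases row pairs with every customers row

Fix: Specify the join condition linking the foreign key to the parent id

Corrected query:
SELECT c.id, p.name, c.amount FROM customers p JOIN purchases c ON c.customer_id = p.id

Result:
id | name  | amount 
---+-------+--------
1  | Grace | 31.64  
2  | Frank | 89.4   
3  | Eve   | 1362.51
4  | Carol | 1482.93
5  | Carol | 1401.15
6  | Grace | 160.54 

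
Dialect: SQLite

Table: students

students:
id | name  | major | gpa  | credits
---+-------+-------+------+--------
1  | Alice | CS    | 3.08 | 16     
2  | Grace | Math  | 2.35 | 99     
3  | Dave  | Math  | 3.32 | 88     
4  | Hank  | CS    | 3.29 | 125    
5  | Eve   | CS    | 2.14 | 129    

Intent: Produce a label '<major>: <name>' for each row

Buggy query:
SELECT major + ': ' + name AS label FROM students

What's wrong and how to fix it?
Bug: SQLite uses || for string concatenation; + coerces text to numbers (yielding 0)

Fix: Use the || operator for string concatenation

Corrected query:
SELECT major || ': ' || name AS label FROM students

Result:
label      
-----------
CS: Alice  
Math: Grace
Math: Dave 
CS: Hank   
CS: Eve    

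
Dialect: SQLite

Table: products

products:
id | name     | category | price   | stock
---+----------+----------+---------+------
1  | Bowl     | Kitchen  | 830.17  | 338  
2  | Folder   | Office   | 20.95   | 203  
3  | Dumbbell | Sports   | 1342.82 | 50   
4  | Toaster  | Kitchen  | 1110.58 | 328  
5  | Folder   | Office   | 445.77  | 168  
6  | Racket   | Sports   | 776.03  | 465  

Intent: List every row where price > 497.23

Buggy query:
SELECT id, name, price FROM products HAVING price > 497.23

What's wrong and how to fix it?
Bug: This is a non-aggregate query (no GROUP BY, no aggregates), so in SQLite the HAVING clause is invalid here; a row-level condition belongs in WHERE

Fix: Use WHERE for row-level filtering

Corrected query:
SELECT id, name, price FROM products WHERE price > 497.23

Result:
id | name     | price  
---+----------+--------
1  | Bowl     | 830.17 
3  | Dumbbell | 1342.82
4  | Toaster  | 1110.58
6  | Racket   | 776.03 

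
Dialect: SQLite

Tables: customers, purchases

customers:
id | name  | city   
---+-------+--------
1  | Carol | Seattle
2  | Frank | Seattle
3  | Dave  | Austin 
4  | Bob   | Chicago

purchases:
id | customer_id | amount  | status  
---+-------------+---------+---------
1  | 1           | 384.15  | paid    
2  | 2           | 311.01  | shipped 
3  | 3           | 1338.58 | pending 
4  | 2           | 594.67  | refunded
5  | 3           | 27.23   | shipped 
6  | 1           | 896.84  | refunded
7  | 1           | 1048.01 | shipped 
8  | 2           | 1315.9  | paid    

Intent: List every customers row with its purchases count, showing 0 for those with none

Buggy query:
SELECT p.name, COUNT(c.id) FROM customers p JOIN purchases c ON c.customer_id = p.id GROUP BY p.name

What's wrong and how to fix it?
Bug: An inner join excludes parents with zero children

Fix: Use LEFT JOIN so parents without children still appear (COUNT(c.id) gives 0)

Corrected query:
SELECT p.name, COUNT(c.id) FROM customers p LEFT JOIN purchases c ON c.customer_id = p.id GROUP BY p.name

Result:
name  | COUNT(c.id)
------+------------
Bob   | 0          
Carol | 3          
Dave  | 2          
Frank | 3          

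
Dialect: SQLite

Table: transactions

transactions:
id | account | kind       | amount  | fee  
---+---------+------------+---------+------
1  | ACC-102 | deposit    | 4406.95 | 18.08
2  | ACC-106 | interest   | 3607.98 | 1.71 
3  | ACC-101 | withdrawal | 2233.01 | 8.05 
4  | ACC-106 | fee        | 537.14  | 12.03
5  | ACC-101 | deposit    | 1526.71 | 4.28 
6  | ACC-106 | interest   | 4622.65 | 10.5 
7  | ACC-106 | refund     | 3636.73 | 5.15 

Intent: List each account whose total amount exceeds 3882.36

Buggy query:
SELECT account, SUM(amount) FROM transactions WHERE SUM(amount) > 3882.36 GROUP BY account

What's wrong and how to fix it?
Bug: Aggregate functions cannot appear in a WHERE clause

Fix: Move the aggregate condition to a HAVING clause

Corrected query:
SELECT account, SUM(amount) FROM transactions GROUP BY account HAVING SUM(amount) > 3882.36

Result:
account | SUM(amount)
--------+------------
ACC-102 | 4406.95    
ACC-106 | 12404.5    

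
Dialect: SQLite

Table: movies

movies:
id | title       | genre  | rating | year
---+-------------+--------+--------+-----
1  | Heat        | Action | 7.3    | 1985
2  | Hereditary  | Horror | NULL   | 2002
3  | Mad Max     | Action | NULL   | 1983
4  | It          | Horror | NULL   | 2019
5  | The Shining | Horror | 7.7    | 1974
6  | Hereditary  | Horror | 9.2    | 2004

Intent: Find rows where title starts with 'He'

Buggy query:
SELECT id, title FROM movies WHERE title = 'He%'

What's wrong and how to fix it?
Bug: Wildcards only work with LIKE; '=' treats '%' as a literal character

Fix: Use LIKE for wildcard pattern matching

Corrected query:
SELECT id, title FROM movies WHERE title LIKE 'He%'

Result:
id | title     
---+-----------
1  | Heat      
2  | Hereditary
6  | Hereditary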